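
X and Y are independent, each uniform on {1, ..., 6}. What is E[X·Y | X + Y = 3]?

2

P(X + Y = 3) = 1/18.
Summing XY·P(x,y) over outcomes with X + Y = 3 gives 1/9.
E[X·Y | X + Y = 3] = (1/9) / (1/18) = 2.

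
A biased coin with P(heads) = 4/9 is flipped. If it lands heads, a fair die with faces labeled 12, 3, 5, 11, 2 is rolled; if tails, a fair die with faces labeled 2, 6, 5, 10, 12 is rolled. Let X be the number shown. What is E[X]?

307/45

E[X | heads] = (12+3+5+11+2)/5 = 33/5.
E[X | tails] = (2+6+5+10+12)/5 = 7.
E[X] = (4/9)·(33/5) + (5/9)·(7) = 307/45.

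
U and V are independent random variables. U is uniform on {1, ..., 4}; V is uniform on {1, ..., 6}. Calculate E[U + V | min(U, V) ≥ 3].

Outcomes with min(U, V) ≥ 3: (3,3), (3,4), (3,5), (3,6), (4,3), (4,4), (4,5), (4,6), each with probability 1/24.
E[U + V | min(U, V) ≥ 3] = (6 + 7 + 8 + 9 + 7 + 8 + 9 + 10) / 8 = 8.

8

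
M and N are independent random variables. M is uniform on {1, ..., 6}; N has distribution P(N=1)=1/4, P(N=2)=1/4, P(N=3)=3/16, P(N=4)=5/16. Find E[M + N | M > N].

P(M > N) = 55/96.
Summing (M+N)·P(x,y) over outcomes with M > N gives 371/96.
E[M + N | M > N] = (371/96) / (55/96) = 371/55.

371/55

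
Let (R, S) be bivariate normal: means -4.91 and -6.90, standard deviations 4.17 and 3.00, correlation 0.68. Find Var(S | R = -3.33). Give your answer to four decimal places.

4.8384

For a bivariate normal, Var(S | R=x) = σ_S²(1 − ρ²).
Var(S | R=-3.33) = (3.00)²·(1 − (0.68)²) = 9·0.5376 = 4.8384.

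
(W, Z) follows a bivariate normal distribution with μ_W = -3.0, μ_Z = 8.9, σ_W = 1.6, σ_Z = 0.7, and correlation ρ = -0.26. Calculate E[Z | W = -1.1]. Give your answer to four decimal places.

8.6839

E[Z | W=x] = μ_Z + ρ(σ_Z/σ_W)(x − μ_W) for jointly normal variables.
E[Z | W=-1.1] = 8.9 + (-0.26)·(0.7/1.6)·(-1.1 − (-3.0)) = 8.9 + (-0.11375)·(1.9) = 8.6839.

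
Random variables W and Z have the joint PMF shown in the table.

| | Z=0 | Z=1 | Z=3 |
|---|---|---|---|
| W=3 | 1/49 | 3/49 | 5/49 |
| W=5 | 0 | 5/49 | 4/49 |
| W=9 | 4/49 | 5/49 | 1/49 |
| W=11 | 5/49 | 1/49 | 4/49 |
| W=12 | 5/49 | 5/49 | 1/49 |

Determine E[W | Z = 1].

P(Z = 1) = 19/49.
Σ W·P over the event = 3·(3/49) + 5·(5/49) + 9·(5/49) + 11·(1/49) + 12·(5/49) = 150/49.
E[W | Z = 1] = (150/49) / (19/49) = 150/19.

150/19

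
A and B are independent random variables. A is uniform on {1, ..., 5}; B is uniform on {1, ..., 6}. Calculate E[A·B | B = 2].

Outcomes with B = 2: (1,2), (2,2), (3,2), (4,2), (5,2), each with probability 1/30.
E[A·B | B = 2] = (2 + 4 + 6 + 8 + 10) / 5 = 6.

6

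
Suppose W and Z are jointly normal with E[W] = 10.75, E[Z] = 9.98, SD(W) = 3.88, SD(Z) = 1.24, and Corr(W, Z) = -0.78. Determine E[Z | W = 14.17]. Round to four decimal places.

9.1275

E[Z | W=x] = μ_Z + ρ(σ_Z/σ_W)(x − μ_W) for jointly normal variables.
E[Z | W=14.17] = 9.98 + (-0.78)·(1.24/3.88)·(14.17 − (10.75)) = 9.98 + (-0.24928)·(3.42) = 9.1275.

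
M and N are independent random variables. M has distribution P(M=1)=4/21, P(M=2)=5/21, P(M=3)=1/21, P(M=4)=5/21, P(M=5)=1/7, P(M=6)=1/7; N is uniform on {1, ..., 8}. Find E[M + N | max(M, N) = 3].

P(max(M, N) = 3) = 1/14.
Summing (M+N)·P(x,y) over outcomes with max(M, N) = 3 gives 1/3.
E[M + N | max(M, N) = 3] = (1/3) / (1/14) = 14/3.

14/3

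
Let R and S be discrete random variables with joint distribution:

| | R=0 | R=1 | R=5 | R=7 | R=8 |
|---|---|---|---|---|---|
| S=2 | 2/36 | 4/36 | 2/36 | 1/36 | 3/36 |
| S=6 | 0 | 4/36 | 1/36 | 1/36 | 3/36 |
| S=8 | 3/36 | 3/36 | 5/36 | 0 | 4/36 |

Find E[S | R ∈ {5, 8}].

P(R ∈ {5, 8}) = 1/2.
Σ S·P over the event = 2·(2/36) + 6·(1/36) + 8·(5/36) + 2·(3/36) + 6·(3/36) + 8·(4/36) = 53/18.
E[S | R ∈ {5, 8}] = (53/18) / (1/2) = 53/9.

53/9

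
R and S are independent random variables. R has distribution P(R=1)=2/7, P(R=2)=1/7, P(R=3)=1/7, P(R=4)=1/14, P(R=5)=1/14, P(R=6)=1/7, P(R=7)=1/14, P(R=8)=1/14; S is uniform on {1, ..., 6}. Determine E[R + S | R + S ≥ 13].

P(R + S ≥ 13) = 1/28.
Summing (R+S)·P(x,y) over outcomes with R + S ≥ 13 gives 10/21.
E[R + S | R + S ≥ 13] = (10/21) / (1/28) = 40/3.

40/3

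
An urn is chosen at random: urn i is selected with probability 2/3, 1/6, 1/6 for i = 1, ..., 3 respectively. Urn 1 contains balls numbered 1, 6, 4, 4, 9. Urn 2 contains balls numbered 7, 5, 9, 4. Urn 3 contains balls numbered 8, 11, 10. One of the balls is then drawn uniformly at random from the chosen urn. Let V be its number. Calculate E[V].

E[V | urn 1] = (1+6+4+4+9)/5 = 24/5.
E[V | urn 2] = (7+5+9+4)/4 = 25/4.
E[V | urn 3] = (8+11+10)/3 = 29/3.
By the law of total expectation,
E[V] = (2/3)·(24/5) + (1/6)·(25/4) + (1/6)·(29/3) = 2107/360.

2107/360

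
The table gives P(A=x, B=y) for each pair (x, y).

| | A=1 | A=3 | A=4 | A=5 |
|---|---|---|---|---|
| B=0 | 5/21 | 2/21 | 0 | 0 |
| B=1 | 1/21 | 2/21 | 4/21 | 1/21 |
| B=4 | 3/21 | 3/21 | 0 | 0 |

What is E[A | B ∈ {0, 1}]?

13/5

P(B ∈ {0, 1}) = 5/7.
Σ A·P over the event = 1·(5/21) + 1·(1/21) + 3·(2/21) + 3·(2/21) + 4·(4/21) + 5·(1/21) = 13/7.
E[A | B ∈ {0, 1}] = (13/7) / (5/7) = 13/5.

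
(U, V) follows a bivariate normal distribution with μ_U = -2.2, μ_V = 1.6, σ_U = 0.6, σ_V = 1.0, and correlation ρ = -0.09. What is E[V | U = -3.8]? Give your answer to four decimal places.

1.8400

For a bivariate normal, E[V | U=x] = μ_V + ρ·(σ_V/σ_U)·(x − μ_U).
E[V | U=-3.8] = 1.6 + (-0.09)·(1.0/0.6)·(-3.8 − (-2.2)) = 1.6 + (-0.15)·(-1.6) = 1.8400.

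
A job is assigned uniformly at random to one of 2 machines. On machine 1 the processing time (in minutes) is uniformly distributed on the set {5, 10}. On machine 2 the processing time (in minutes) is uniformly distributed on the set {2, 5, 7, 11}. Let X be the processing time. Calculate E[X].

E[X | machine 1] = (5+10)/2 = 15/2.
E[X | machine 2] = (2+5+7+11)/4 = 25/4.
E[X] = (1/2)·(15/2) + (1/2)·(25/4) = 55/8.

55/8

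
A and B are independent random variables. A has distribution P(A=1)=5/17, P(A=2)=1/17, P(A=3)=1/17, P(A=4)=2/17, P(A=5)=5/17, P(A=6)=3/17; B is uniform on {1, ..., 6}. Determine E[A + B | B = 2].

P(B = 2) = 1/6.
Summing (A+B)·P(x,y) over outcomes with B = 2 gives 95/102.
E[A + B | B = 2] = (95/102) / (1/6) = 95/17.

95/17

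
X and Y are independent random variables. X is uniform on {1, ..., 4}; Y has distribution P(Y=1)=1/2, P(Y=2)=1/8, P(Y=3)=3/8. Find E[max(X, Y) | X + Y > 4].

P(X + Y > 4) = 15/32.
Summing max(X,Y)·P(x,y) over outcomes with X + Y > 4 gives 53/32.
E[max(X, Y) | X + Y > 4] = (53/32) / (15/32) = 53/15.

53/15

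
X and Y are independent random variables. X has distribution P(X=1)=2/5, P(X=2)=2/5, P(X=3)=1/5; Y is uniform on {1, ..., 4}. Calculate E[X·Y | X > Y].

13/4

P(X > Y) = 1/5.
Summing XY·P(x,y) over outcomes with X > Y gives 13/20.
E[X·Y | X > Y] = (13/20) / (1/5) = 13/4.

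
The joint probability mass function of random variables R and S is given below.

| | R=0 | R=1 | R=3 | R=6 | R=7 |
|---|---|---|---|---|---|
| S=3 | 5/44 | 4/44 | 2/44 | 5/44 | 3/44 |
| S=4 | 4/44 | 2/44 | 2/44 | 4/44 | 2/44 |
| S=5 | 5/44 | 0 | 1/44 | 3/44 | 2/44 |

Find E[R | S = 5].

P(S = 5) = 1/4.
Σ R·P over the event = 0·(5/44) + 3·(1/44) + 6·(3/44) + 7·(2/44) = 35/44.
E[R | S = 5] = (35/44) / (1/4) = 35/11.

35/11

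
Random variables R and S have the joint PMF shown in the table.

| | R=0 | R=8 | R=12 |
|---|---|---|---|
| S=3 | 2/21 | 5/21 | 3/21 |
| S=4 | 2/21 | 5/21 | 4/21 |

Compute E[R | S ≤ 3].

P(S ≤ 3) = 10/21.
Σ R·P over the event = 0·(2/21) + 8·(5/21) + 12·(3/21) = 76/21.
E[R | S ≤ 3] = (76/21) / (10/21) = 38/5.

38/5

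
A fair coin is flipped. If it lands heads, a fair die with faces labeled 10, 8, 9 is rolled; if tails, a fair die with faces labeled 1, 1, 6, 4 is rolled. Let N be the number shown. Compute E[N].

6

E[N | heads] = (10+8+9)/3 = 9.
E[N | tails] = (1+1+6+4)/4 = 3.
By the law of total expectation,
E[N] = (1/2)·(9) + (1/2)·(3) = 6.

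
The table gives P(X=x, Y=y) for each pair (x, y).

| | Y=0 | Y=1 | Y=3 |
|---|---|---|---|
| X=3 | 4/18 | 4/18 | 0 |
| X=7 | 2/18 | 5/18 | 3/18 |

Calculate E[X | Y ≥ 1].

P(Y ≥ 1) = 2/3.
Σ X·P over the event = 3·(4/18) + 7·(5/18) + 7·(3/18) = 34/9.
E[X | Y ≥ 1] = (34/9) / (2/3) = 17/3.

17/3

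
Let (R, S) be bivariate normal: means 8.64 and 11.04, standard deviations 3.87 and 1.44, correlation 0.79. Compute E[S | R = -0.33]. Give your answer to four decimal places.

8.4032

The regression of S on R has slope ρ·σ_S/σ_R and passes through (μ_R, μ_S).
E[S | R=-0.33] = 11.04 + (0.79)·(1.44/3.87)·(-0.33 − (8.64)) = 11.04 + (0.293953)·(-8.97) = 8.4032.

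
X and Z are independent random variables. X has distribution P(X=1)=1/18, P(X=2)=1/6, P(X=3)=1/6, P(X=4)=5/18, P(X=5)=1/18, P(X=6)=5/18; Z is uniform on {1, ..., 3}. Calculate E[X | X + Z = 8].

35/6

P(X + Z = 8) = 1/9.
Summing X·P(x,y) over outcomes with X + Z = 8 gives 35/54.
E[X | X + Z = 8] = (35/54) / (1/9) = 35/6.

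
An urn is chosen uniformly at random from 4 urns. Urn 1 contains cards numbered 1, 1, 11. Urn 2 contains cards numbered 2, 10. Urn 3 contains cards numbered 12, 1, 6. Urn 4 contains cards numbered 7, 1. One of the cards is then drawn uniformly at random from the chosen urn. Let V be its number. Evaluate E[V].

31/6

E[V | urn 1] = (1+1+11)/3 = 13/3.
E[V | urn 2] = (2+10)/2 = 6.
E[V | urn 3] = (12+1+6)/3 = 19/3.
E[V | urn 4] = (7+1)/2 = 4.
E[V] = (1/4)·(13/3) + (1/4)·(6) + (1/4)·(19/3) + (1/4)·(4) = 31/6.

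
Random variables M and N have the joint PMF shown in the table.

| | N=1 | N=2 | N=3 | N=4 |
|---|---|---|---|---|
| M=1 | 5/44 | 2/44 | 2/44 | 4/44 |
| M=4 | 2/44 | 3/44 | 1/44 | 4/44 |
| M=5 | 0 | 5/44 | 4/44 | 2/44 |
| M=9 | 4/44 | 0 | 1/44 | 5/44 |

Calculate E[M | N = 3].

P(N = 3) = 2/11.
Σ M·P over the event = 1·(2/44) + 4·(1/44) + 5·(4/44) + 9·(1/44) = 35/44.
E[M | N = 3] = (35/44) / (2/11) = 35/8.

35/8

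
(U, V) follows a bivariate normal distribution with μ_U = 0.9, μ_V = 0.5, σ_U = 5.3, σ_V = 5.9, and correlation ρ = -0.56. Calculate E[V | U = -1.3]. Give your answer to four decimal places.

For a bivariate normal, E[V | U=x] = μ_V + ρ·(σ_V/σ_U)·(x − μ_U).
E[V | U=-1.3] = 0.5 + (-0.56)·(5.9/5.3)·(-1.3 − (0.9)) = 0.5 + (-0.6234)·(-2.2) = 1.8715.

1.8715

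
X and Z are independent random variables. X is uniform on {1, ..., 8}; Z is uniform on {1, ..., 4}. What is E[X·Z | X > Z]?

P(X > Z) = 11/16.
Summing XZ·P(x,y) over outcomes with X > Z gives 295/32.
E[X·Z | X > Z] = (295/32) / (11/16) = 295/22.

295/22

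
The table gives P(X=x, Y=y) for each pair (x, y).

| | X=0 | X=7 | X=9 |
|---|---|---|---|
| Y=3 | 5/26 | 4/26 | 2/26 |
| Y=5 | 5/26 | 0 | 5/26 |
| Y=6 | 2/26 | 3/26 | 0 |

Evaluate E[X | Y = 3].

P(Y = 3) = 11/26.
Σ X·P over the event = 0·(5/26) + 7·(4/26) + 9·(2/26) = 23/13.
E[X | Y = 3] = (23/13) / (11/26) = 46/11.

46/11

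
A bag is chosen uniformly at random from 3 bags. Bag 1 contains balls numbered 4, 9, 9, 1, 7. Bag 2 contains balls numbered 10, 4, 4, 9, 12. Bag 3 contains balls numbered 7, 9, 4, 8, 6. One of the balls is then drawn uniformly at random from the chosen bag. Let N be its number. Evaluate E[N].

103/15

E[N | bag 1] = (4+9+9+1+7)/5 = 6.
E[N | bag 2] = (10+4+4+9+12)/5 = 39/5.
E[N | bag 3] = (7+9+4+8+6)/5 = 34/5.
By the law of total expectation,
E[N] = (1/3)·(6) + (1/3)·(39/5) + (1/3)·(34/5) = 103/15.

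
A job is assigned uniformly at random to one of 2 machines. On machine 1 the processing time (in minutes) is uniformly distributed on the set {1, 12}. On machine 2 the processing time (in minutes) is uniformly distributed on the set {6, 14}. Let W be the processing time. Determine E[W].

33/4

E[W | machine 1] = (1+12)/2 = 13/2.
E[W | machine 2] = (6+14)/2 = 10.
By the law of total expectation,
E[W] = (1/2)·(13/2) + (1/2)·(10) = 33/4.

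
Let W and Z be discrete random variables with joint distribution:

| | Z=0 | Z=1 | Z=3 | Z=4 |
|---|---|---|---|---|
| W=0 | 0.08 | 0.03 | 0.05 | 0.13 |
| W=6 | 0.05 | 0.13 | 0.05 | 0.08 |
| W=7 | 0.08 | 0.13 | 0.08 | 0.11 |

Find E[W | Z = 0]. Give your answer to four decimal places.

P(Z = 0) = 0.21.
Summing W·P(W=x,Z=y) over the conditioning event gives 0.86.
E[W | Z = 0] = (0.86) / (0.21) = 4.0952.

4.0952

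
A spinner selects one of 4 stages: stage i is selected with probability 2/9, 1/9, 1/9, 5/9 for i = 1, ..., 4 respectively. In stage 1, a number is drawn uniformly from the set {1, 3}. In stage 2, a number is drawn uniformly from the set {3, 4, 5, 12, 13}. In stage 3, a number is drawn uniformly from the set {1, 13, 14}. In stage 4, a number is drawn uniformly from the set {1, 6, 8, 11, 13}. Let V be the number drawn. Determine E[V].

896/135

E[V | stage 1] = (1+3)/2 = 2.
E[V | stage 2] = (3+4+5+12+13)/5 = 37/5.
E[V | stage 3] = (1+13+14)/3 = 28/3.
E[V | stage 4] = (1+6+8+11+13)/5 = 39/5.
By the law of total expectation,
E[V] = (2/9)·(2) + (1/9)·(37/5) + (1/9)·(28/3) + (5/9)·(39/5) = 896/135.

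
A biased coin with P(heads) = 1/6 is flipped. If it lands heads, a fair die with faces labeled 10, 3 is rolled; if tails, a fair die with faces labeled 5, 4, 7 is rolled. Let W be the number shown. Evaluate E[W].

199/36

E[W | heads] = (10+3)/2 = 13/2.
E[W | tails] = (5+4+7)/3 = 16/3.
E[W] = (1/6)·(13/2) + (5/6)·(16/3) = 199/36.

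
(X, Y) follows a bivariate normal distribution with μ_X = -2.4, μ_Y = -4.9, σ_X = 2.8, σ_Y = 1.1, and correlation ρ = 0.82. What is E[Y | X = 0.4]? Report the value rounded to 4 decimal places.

-3.9980

For a bivariate normal, E[Y | X=x] = μ_Y + ρ·(σ_Y/σ_X)·(x − μ_X).
E[Y | X=0.4] = -4.9 + (0.82)·(1.1/2.8)·(0.4 − (-2.4)) = -4.9 + (0.32214)·(2.8) = -3.9980.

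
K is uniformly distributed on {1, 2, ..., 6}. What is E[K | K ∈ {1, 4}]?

P(K ∈ {1, 4}) = 1/3.
Σ over the event: 1·1/6 + 4·1/6 = 5/6.
E[K | K ∈ {1, 4}] = (5/6) / (1/3) = 5/2.

5/2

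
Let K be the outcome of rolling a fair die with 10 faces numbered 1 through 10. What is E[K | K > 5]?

8

Given K > 5, K is equally likely to be any of {6, 7, 8, 9, 10}.
E[K | K > 5] = (6 + 7 + 8 + 9 + 10) / 5 = 8.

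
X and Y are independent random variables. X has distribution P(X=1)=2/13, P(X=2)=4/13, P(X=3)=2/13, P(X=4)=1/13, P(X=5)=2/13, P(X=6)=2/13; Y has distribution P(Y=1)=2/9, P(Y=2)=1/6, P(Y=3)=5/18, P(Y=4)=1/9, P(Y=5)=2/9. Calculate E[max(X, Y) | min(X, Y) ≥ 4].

P(min(X, Y) ≥ 4) = 5/39.
Summing max(X,Y)·P(x,y) over outcomes with min(X, Y) ≥ 4 gives 80/117.
E[max(X, Y) | min(X, Y) ≥ 4] = (80/117) / (5/39) = 16/3.

16/3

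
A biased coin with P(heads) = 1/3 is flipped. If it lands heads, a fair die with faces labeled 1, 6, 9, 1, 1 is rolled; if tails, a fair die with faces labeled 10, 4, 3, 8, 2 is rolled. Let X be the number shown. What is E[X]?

E[X | heads] = (1+6+9+1+1)/5 = 18/5.
E[X | tails] = (10+4+3+8+2)/5 = 27/5.
E[X] = (1/3)·(18/5) + (2/3)·(27/5) = 24/5.

24/5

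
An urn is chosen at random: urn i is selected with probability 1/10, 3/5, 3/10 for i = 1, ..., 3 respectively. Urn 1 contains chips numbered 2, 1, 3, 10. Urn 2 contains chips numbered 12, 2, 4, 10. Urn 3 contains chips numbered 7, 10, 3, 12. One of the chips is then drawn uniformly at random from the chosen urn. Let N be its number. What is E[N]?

7

E[N | urn 1] = (2+1+3+10)/4 = 4.
E[N | urn 2] = (12+2+4+10)/4 = 7.
E[N | urn 3] = (7+10+3+12)/4 = 8.
E[N] = (1/10)·(4) + (3/5)·(7) + (3/10)·(8) = 7.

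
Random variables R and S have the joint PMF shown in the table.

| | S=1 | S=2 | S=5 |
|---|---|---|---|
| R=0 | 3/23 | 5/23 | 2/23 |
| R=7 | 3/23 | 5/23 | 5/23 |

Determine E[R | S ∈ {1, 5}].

P(S ∈ {1, 5}) = 13/23.
Σ R·P over the event = 0·(3/23) + 0·(2/23) + 7·(3/23) + 7·(5/23) = 56/23.
E[R | S ∈ {1, 5}] = (56/23) / (13/23) = 56/13.

56/13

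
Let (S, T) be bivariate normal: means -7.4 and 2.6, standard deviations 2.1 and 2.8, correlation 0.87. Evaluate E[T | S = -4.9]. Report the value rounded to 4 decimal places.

5.5000

The regression of T on S has slope ρ·σ_T/σ_S and passes through (μ_S, μ_T).
E[T | S=-4.9] = 2.6 + (0.87)·(2.8/2.1)·(-4.9 − (-7.4)) = 2.6 + (1.16)·(2.5) = 5.5000.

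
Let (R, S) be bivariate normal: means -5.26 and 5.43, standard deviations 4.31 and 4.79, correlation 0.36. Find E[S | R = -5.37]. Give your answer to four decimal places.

E[S | R=x] = μ_S + ρ(σ_S/σ_R)(x − μ_R) for jointly normal variables.
E[S | R=-5.37] = 5.43 + (0.36)·(4.79/4.31)·(-5.37 − (-5.26)) = 5.43 + (0.40009)·(-0.11) = 5.3860.

5.3860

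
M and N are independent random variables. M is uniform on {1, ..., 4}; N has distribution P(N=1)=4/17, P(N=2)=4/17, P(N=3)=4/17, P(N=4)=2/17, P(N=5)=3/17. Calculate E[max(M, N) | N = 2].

11/4

P(N = 2) = 4/17.
Summing max(M,N)·P(x,y) over outcomes with N = 2 gives 11/17.
E[max(M, N) | N = 2] = (11/17) / (4/17) = 11/4.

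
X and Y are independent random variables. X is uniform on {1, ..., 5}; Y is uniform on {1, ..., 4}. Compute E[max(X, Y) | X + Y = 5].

7/2

Outcomes with X + Y = 5: (1,4), (2,3), (3,2), (4,1), each with probability 1/20.
E[max(X, Y) | X + Y = 5] = (4 + 3 + 3 + 4) / 4 = 7/2.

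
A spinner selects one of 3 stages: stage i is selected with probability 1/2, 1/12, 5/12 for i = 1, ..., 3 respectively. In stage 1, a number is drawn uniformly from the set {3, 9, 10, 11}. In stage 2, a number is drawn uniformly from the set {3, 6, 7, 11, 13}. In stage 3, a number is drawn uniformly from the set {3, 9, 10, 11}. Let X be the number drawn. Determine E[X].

395/48

E[X | stage 1] = (3+9+10+11)/4 = 33/4.
E[X | stage 2] = (3+6+7+11+13)/5 = 8.
E[X | stage 3] = (3+9+10+11)/4 = 33/4.
By the law of total expectation,
E[X] = (1/2)·(33/4) + (1/12)·(8) + (5/12)·(33/4) = 395/48.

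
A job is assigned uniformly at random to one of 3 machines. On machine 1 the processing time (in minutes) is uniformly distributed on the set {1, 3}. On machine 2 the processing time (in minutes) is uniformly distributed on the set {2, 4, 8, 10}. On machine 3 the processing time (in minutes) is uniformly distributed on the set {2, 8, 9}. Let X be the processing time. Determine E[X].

E[X | machine 1] = (1+3)/2 = 2.
E[X | machine 2] = (2+4+8+10)/4 = 6.
E[X | machine 3] = (2+8+9)/3 = 19/3.
By the law of total expectation,
E[X] = (1/3)·(2) + (1/3)·(6) + (1/3)·(19/3) = 43/9.

43/9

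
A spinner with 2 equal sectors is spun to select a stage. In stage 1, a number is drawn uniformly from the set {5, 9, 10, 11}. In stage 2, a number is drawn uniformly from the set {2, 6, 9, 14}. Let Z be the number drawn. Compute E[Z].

33/4

E[Z | stage 1] = (5+9+10+11)/4 = 35/4.
E[Z | stage 2] = (2+6+9+14)/4 = 31/4.
E[Z] = (1/2)·(35/4) + (1/2)·(31/4) = 33/4.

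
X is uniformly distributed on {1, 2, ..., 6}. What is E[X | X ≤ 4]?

5/2

Given X ≤ 4, X is equally likely to be any of {1, 2, 3, 4}.
E[X | X ≤ 4] = (1 + 2 + 3 + 4) / 4 = 5/2.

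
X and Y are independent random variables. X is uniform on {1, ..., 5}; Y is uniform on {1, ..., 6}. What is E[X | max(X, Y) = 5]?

35/9

Outcomes with max(X, Y) = 5: (1,5), (2,5), (3,5), (4,5), (5,1), (5,2), (5,3), (5,4), (5,5), each with probability 1/30.
E[X | max(X, Y) = 5] = (1 + 2 + 3 + 4 + 5 + 5 + 5 + 5 + 5) / 9 = 35/9.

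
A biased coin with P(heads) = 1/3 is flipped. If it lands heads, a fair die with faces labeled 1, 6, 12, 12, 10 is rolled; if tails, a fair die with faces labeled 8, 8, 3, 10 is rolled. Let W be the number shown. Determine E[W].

227/30

E[W | heads] = (1+6+12+12+10)/5 = 41/5.
E[W | tails] = (8+8+3+10)/4 = 29/4.
By the law of total expectation,
E[W] = (1/3)·(41/5) + (2/3)·(29/4) = 227/30.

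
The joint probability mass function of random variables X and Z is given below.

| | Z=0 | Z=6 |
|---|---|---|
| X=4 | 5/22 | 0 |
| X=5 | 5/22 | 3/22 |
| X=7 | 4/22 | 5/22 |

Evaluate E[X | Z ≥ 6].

25/4

P(Z ≥ 6) = 4/11.
Σ X·P over the event = 5·(3/22) + 7·(5/22) = 25/11.
E[X | Z ≥ 6] = (25/11) / (4/11) = 25/4.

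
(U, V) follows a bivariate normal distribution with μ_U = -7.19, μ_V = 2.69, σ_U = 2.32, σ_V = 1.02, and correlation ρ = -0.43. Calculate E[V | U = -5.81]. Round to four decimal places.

The regression of V on U has slope ρ·σ_V/σ_U and passes through (μ_U, μ_V).
E[V | U=-5.81] = 2.69 + (-0.43)·(1.02/2.32)·(-5.81 − (-7.19)) = 2.69 + (-0.18905)·(1.38) = 2.4291.

2.4291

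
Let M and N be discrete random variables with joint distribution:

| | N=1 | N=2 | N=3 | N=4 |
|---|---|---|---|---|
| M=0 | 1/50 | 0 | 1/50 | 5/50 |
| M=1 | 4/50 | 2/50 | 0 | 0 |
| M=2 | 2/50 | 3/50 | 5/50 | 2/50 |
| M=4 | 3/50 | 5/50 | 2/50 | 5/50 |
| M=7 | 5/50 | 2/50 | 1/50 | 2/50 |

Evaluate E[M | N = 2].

7/2

P(N = 2) = 6/25.
Σ M·P over the event = 1·(2/50) + 2·(3/50) + 4·(5/50) + 7·(2/50) = 21/25.
E[M | N = 2] = (21/25) / (6/25) = 7/2.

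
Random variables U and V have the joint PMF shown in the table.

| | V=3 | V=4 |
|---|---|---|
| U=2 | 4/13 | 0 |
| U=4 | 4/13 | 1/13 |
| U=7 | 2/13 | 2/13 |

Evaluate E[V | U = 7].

P(U = 7) = 4/13.
Σ V·P over the event = 3·(2/13) + 4·(2/13) = 14/13.
E[V | U = 7] = (14/13) / (4/13) = 7/2.

7/2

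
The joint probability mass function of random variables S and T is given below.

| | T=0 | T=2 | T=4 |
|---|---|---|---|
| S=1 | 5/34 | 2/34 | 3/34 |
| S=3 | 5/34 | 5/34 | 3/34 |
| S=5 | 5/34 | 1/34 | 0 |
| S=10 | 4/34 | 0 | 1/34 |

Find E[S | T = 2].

P(T = 2) = 4/17.
Σ S·P over the event = 1·(2/34) + 3·(5/34) + 5·(1/34) = 11/17.
E[S | T = 2] = (11/17) / (4/17) = 11/4.

11/4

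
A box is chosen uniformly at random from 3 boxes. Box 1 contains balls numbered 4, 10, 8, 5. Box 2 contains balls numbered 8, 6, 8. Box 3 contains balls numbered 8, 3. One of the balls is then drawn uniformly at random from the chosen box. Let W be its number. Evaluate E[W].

E[W | box 1] = (4+10+8+5)/4 = 27/4.
E[W | box 2] = (8+6+8)/3 = 22/3.
E[W | box 3] = (8+3)/2 = 11/2.
By the law of total expectation,
E[W] = (1/3)·(27/4) + (1/3)·(22/3) + (1/3)·(11/2) = 235/36.

235/36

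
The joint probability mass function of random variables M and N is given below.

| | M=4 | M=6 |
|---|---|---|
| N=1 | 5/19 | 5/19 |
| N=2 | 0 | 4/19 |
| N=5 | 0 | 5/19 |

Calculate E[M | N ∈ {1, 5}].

16/3

P(N ∈ {1, 5}) = 15/19.
Σ M·P over the event = 4·(5/19) + 6·(5/19) + 6·(5/19) = 80/19.
E[M | N ∈ {1, 5}] = (80/19) / (15/19) = 16/3.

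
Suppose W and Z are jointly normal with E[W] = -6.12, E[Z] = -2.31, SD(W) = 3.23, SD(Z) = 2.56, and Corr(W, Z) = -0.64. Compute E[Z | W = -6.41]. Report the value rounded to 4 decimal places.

For a bivariate normal, E[Z | W=x] = μ_Z + ρ·(σ_Z/σ_W)·(x − μ_W).
E[Z | W=-6.41] = -2.31 + (-0.64)·(2.56/3.23)·(-6.41 − (-6.12)) = -2.31 + (-0.50724)·(-0.29) = -2.1629.

-2.1629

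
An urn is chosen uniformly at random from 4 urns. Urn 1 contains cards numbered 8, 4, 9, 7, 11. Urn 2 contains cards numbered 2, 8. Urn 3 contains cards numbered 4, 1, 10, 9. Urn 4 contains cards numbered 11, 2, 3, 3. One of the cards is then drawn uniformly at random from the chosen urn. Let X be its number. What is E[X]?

471/80

E[X | urn 1] = (8+4+9+7+11)/5 = 39/5.
E[X | urn 2] = (2+8)/2 = 5.
E[X | urn 3] = (4+1+10+9)/4 = 6.
E[X | urn 4] = (11+2+3+3)/4 = 19/4.
By the law of total expectation,
E[X] = (1/4)·(39/5) + (1/4)·(5) + (1/4)·(6) + (1/4)·(19/4) = 471/80.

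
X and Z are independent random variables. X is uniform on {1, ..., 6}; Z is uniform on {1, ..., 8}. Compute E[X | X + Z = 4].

Outcomes with X + Z = 4: (1,3), (2,2), (3,1), each with probability 1/48.
E[X | X + Z = 4] = (1 + 2 + 3) / 3 = 2.

2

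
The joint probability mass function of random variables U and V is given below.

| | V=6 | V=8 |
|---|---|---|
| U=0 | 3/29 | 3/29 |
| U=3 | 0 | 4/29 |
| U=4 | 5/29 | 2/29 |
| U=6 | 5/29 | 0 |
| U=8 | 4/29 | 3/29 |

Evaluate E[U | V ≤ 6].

82/17

P(V ≤ 6) = 17/29.
Σ U·P over the event = 0·(3/29) + 4·(5/29) + 6·(5/29) + 8·(4/29) = 82/29.
E[U | V ≤ 6] = (82/29) / (17/29) = 82/17.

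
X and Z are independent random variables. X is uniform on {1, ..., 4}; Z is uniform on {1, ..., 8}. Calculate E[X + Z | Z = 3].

P(Z = 3) = 1/8.
Summing (X+Z)·P(x,y) over outcomes with Z = 3 gives 11/16.
E[X + Z | Z = 3] = (11/16) / (1/8) = 11/2.

11/2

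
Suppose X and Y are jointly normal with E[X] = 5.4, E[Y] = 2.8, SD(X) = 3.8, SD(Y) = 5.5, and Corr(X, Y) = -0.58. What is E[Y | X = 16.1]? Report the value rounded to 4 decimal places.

For a bivariate normal, E[Y | X=x] = μ_Y + ρ·(σ_Y/σ_X)·(x − μ_X).
E[Y | X=16.1] = 2.8 + (-0.58)·(5.5/3.8)·(16.1 − (5.4)) = 2.8 + (-0.839474)·(10.7) = -6.1824.

-6.1824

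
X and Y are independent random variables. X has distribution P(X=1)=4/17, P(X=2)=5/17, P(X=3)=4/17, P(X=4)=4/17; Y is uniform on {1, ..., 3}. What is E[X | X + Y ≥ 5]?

P(X + Y ≥ 5) = 25/51.
Summing X·P(x,y) over outcomes with X + Y ≥ 5 gives 82/51.
E[X | X + Y ≥ 5] = (82/51) / (25/51) = 82/25.

82/25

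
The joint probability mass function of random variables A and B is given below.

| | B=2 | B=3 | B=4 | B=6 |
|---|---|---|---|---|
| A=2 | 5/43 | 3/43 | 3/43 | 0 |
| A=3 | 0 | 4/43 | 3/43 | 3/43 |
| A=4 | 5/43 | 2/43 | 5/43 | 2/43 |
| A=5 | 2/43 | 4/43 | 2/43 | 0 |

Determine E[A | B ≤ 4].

131/38

P(B ≤ 4) = 38/43.
Summing A·P(A=x,B=y) over the conditioning event gives 131/43.
E[A | B ≤ 4] = (131/43) / (38/43) = 131/38.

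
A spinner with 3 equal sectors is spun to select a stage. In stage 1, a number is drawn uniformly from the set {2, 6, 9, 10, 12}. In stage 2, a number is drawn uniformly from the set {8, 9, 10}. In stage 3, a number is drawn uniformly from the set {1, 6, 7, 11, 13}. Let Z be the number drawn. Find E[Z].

E[Z | stage 1] = (2+6+9+10+12)/5 = 39/5.
E[Z | stage 2] = (8+9+10)/3 = 9.
E[Z | stage 3] = (1+6+7+11+13)/5 = 38/5.
By the law of total expectation,
E[Z] = (1/3)·(39/5) + (1/3)·(9) + (1/3)·(38/5) = 122/15.

122/15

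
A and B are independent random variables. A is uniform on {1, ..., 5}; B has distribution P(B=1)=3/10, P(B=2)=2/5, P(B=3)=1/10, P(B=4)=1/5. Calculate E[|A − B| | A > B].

59/28

P(A > B) = 14/25.
Summing |A−B|·P(x,y) over outcomes with A > B gives 59/50.
E[|A − B| | A > B] = (59/50) / (14/25) = 59/28.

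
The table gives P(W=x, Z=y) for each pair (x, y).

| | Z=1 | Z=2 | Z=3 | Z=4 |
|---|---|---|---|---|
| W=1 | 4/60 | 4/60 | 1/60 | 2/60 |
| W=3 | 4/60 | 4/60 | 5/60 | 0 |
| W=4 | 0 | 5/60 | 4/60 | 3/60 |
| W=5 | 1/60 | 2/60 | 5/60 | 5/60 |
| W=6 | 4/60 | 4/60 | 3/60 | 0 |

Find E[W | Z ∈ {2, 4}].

P(Z ∈ {2, 4}) = 29/60.
Σ W·P over the event = 1·(4/60) + 1·(2/60) + 3·(4/60) + 4·(5/60) + 4·(3/60) + 5·(2/60) + 5·(5/60) + 6·(4/60) = 109/60.
E[W | Z ∈ {2, 4}] = (109/60) / (29/60) = 109/29.

109/29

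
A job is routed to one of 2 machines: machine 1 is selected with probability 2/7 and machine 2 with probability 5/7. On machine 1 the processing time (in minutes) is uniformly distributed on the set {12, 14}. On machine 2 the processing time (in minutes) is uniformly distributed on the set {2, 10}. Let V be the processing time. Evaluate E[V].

E[V | machine 1] = (12+14)/2 = 13.
E[V | machine 2] = (2+10)/2 = 6.
E[V] = (2/7)·(13) + (5/7)·(6) = 8.

8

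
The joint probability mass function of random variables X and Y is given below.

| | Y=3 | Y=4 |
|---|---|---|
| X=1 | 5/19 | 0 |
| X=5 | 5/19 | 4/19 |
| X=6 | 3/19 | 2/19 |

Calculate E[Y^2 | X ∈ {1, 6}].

P(X ∈ {1, 6}) = 10/19.
Summing Y^2·P(X=x,Y=y) over the conditioning event gives 104/19.
E[Y^2 | X ∈ {1, 6}] = (104/19) / (10/19) = 52/5.

52/5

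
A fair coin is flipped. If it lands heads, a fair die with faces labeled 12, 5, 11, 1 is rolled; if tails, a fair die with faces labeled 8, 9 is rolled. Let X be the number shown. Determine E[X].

E[X | heads] = (12+5+11+1)/4 = 29/4.
E[X | tails] = (8+9)/2 = 17/2.
By the law of total expectation,
E[X] = (1/2)·(29/4) + (1/2)·(17/2) = 63/8.

63/8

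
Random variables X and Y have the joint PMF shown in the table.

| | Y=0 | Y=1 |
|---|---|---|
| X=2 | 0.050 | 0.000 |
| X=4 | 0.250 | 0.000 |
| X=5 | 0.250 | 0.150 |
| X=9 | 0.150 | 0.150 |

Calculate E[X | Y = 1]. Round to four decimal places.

P(Y = 1) = 0.300.
Σ X·P over the event = 5·(0.150) + 9·(0.150) = 2.100.
E[X | Y = 1] = (2.100) / (0.300) = 7.0000.

7.0000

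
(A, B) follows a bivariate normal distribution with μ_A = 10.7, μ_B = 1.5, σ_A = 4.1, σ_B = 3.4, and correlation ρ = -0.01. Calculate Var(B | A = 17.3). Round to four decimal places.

11.5588

The conditional variance in a bivariate normal is σ_B²(1 − ρ²), independent of x.
Var(B | A=17.3) = (3.4)²·(1 − (-0.01)²) = 11.56·0.9999 = 11.5588.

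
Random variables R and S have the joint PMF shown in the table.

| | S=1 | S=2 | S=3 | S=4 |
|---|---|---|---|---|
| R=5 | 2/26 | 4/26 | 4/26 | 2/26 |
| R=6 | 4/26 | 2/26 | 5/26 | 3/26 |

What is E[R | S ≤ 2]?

P(S ≤ 2) = 6/13.
Summing R·P(R=x,S=y) over the conditioning event gives 33/13.
E[R | S ≤ 2] = (33/13) / (6/13) = 11/2.

11/2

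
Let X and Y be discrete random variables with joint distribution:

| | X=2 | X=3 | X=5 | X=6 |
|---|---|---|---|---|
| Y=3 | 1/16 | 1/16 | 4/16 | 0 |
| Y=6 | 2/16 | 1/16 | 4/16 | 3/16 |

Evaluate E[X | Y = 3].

P(Y = 3) = 3/8.
Σ X·P over the event = 2·(1/16) + 3·(1/16) + 5·(4/16) = 25/16.
E[X | Y = 3] = (25/16) / (3/8) = 25/6.

25/6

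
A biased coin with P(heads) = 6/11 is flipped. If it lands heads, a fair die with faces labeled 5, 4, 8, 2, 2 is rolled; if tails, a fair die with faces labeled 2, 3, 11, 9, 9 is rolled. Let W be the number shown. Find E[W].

E[W | heads] = (5+4+8+2+2)/5 = 21/5.
E[W | tails] = (2+3+11+9+9)/5 = 34/5.
By the law of total expectation,
E[W] = (6/11)·(21/5) + (5/11)·(34/5) = 296/55.

296/55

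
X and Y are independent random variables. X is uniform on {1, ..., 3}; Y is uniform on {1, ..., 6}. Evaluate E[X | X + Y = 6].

Outcomes with X + Y = 6: (1,5), (2,4), (3,3), each with probability 1/18.
E[X | X + Y = 6] = (1 + 2 + 3) / 3 = 2.

2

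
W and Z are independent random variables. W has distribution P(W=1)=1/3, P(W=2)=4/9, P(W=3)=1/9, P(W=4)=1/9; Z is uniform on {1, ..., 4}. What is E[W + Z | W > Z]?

13/3

P(W > Z) = 1/4.
Summing (W+Z)·P(x,y) over outcomes with W > Z gives 13/12.
E[W + Z | W > Z] = (13/12) / (1/4) = 13/3.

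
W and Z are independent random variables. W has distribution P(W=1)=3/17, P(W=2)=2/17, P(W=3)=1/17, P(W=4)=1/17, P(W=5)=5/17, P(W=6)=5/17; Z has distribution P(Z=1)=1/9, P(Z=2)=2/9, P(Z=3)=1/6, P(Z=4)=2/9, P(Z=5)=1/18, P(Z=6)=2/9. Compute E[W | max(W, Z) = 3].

P(max(W, Z) = 3) = 4/51.
Summing W·P(x,y) over outcomes with max(W, Z) = 3 gives 8/51.
E[W | max(W, Z) = 3] = (8/51) / (4/51) = 2.

2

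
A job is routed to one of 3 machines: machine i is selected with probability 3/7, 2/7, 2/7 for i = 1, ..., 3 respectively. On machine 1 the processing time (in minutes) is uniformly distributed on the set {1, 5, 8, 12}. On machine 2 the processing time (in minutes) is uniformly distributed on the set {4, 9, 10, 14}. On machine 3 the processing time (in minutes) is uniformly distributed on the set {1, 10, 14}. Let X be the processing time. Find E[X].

E[X | machine 1] = (1+5+8+12)/4 = 13/2.
E[X | machine 2] = (4+9+10+14)/4 = 37/4.
E[X | machine 3] = (1+10+14)/3 = 25/3.
By the law of total expectation,
E[X] = (3/7)·(13/2) + (2/7)·(37/4) + (2/7)·(25/3) = 164/21.

164/21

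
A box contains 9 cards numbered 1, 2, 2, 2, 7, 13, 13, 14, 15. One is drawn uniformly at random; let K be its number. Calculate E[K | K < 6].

7/4

P(K < 6) = 4/9.
Σ over the event: 1·1/9 + 2·1/3 = 7/9.
E[K | K < 6] = (7/9) / (4/9) = 7/4.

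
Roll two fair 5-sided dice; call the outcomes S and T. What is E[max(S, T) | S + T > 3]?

45/11

P(S + T > 3) = 22/25.
Summing max(S,T)·P(x,y) over outcomes with S + T > 3 gives 18/5.
E[max(S, T) | S + T > 3] = (18/5) / (22/25) = 45/11.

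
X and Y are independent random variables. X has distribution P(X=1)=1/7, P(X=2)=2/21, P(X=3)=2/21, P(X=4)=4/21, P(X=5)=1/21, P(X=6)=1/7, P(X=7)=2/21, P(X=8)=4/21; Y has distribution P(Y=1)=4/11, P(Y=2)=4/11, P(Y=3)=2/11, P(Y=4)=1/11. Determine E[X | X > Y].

P(X > Y) = 58/77.
Summing X·P(x,y) over outcomes with X > Y gives 983/231.
E[X | X > Y] = (983/231) / (58/77) = 983/174.

983/174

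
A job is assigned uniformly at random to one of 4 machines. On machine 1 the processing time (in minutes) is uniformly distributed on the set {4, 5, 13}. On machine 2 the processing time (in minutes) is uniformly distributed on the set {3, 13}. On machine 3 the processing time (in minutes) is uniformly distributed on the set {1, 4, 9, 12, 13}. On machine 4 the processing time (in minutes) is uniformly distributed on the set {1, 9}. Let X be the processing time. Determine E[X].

E[X | machine 1] = (4+5+13)/3 = 22/3.
E[X | machine 2] = (3+13)/2 = 8.
E[X | machine 3] = (1+4+9+12+13)/5 = 39/5.
E[X | machine 4] = (1+9)/2 = 5.
E[X] = (1/4)·(22/3) + (1/4)·(8) + (1/4)·(39/5) + (1/4)·(5) = 211/30.

211/30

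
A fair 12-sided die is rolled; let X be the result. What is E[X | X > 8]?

Given X > 8, X is equally likely to be any of {9, 10, 11, 12}.
E[X | X > 8] = (9 + 10 + 11 + 12) / 4 = 21/2.

21/2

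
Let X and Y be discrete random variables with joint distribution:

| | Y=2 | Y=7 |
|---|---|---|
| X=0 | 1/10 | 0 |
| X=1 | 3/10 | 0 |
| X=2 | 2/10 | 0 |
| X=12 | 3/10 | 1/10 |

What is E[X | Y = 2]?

43/9

P(Y = 2) = 9/10.
Σ X·P over the event = 0·(1/10) + 1·(3/10) + 2·(2/10) + 12·(3/10) = 43/10.
E[X | Y = 2] = (43/10) / (9/10) = 43/9.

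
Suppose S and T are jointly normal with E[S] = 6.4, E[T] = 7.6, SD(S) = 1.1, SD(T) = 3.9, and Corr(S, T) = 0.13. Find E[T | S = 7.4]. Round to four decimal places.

E[T | S=x] = μ_T + ρ(σ_T/σ_S)(x − μ_S) for jointly normal variables.
E[T | S=7.4] = 7.6 + (0.13)·(3.9/1.1)·(7.4 − (6.4)) = 7.6 + (0.46091)·(1) = 8.0609.

8.0609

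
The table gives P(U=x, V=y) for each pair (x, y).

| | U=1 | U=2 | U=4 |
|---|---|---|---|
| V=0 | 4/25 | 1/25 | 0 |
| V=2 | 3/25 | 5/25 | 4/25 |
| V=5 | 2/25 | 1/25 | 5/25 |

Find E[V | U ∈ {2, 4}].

P(U ∈ {2, 4}) = 16/25.
Σ V·P over the event = 0·(1/25) + 2·(5/25) + 5·(1/25) + 2·(4/25) + 5·(5/25) = 48/25.
E[V | U ∈ {2, 4}] = (48/25) / (16/25) = 3.

3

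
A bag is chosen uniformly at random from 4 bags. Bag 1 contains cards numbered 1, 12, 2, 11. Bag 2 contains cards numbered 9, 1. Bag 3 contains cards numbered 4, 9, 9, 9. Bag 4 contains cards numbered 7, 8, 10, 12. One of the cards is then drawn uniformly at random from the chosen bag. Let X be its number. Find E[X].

57/8

E[X | bag 1] = (1+12+2+11)/4 = 13/2.
E[X | bag 2] = (9+1)/2 = 5.
E[X | bag 3] = (4+9+9+9)/4 = 31/4.
E[X | bag 4] = (7+8+10+12)/4 = 37/4.
By the law of total expectation,
E[X] = (1/4)·(13/2) + (1/4)·(5) + (1/4)·(31/4) + (1/4)·(37/4) = 57/8.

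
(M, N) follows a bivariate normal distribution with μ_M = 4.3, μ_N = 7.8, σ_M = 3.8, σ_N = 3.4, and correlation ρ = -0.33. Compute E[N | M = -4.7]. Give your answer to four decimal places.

For a bivariate normal, E[N | M=x] = μ_N + ρ·(σ_N/σ_M)·(x − μ_M).
E[N | M=-4.7] = 7.8 + (-0.33)·(3.4/3.8)·(-4.7 − (4.3)) = 7.8 + (-0.295263)·(-9) = 10.4574.

10.4574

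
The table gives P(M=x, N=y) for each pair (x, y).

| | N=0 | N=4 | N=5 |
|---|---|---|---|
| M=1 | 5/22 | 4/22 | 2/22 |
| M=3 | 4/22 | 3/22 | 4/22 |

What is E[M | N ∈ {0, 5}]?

31/15

P(N ∈ {0, 5}) = 15/22.
Σ M·P over the event = 1·(5/22) + 1·(2/22) + 3·(4/22) + 3·(4/22) = 31/22.
E[M | N ∈ {0, 5}] = (31/22) / (15/22) = 31/15.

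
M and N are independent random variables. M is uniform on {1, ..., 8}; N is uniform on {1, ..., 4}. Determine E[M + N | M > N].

P(M > N) = 11/16.
Summing (M+N)·P(x,y) over outcomes with M > N gives 87/16.
E[M + N | M > N] = (87/16) / (11/16) = 87/11.

87/11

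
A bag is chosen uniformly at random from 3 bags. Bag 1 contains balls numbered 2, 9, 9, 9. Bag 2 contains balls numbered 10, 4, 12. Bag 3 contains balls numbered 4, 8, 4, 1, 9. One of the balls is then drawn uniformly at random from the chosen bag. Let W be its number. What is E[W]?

1267/180

E[W | bag 1] = (2+9+9+9)/4 = 29/4.
E[W | bag 2] = (10+4+12)/3 = 26/3.
E[W | bag 3] = (4+8+4+1+9)/5 = 26/5.
E[W] = (1/3)·(29/4) + (1/3)·(26/3) + (1/3)·(26/5) = 1267/180.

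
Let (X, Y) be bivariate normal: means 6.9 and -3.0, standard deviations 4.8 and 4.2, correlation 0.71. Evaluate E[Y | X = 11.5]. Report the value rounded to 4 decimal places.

-0.1423

The regression of Y on X has slope ρ·σ_Y/σ_X and passes through (μ_X, μ_Y).
E[Y | X=11.5] = -3.0 + (0.71)·(4.2/4.8)·(11.5 − (6.9)) = -3.0 + (0.62125)·(4.6) = -0.1423.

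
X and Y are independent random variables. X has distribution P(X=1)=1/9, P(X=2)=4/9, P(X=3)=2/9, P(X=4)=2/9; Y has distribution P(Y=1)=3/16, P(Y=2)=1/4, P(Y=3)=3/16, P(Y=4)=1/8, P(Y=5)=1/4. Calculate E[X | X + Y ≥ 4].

337/125

P(X + Y ≥ 4) = 125/144.
Summing X·P(x,y) over outcomes with X + Y ≥ 4 gives 337/144.
E[X | X + Y ≥ 4] = (337/144) / (125/144) = 337/125.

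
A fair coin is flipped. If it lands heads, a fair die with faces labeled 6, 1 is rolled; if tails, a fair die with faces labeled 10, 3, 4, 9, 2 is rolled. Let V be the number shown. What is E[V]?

91/20

E[V | heads] = (6+1)/2 = 7/2.
E[V | tails] = (10+3+4+9+2)/5 = 28/5.
E[V] = (1/2)·(7/2) + (1/2)·(28/5) = 91/20.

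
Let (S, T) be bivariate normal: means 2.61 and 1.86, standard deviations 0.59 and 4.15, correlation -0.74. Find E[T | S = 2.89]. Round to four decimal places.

The regression of T on S has slope ρ·σ_T/σ_S and passes through (μ_S, μ_T).
E[T | S=2.89] = 1.86 + (-0.74)·(4.15/0.59)·(2.89 − (2.61)) = 1.86 + (-5.2051)·(0.28) = 0.4026.

0.4026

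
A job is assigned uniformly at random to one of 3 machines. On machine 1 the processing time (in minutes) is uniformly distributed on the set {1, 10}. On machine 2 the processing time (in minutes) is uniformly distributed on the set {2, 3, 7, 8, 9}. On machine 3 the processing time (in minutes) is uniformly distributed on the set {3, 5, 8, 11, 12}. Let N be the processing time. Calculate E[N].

191/30

E[N | machine 1] = (1+10)/2 = 11/2.
E[N | machine 2] = (2+3+7+8+9)/5 = 29/5.
E[N | machine 3] = (3+5+8+11+12)/5 = 39/5.
E[N] = (1/3)·(11/2) + (1/3)·(29/5) + (1/3)·(39/5) = 191/30.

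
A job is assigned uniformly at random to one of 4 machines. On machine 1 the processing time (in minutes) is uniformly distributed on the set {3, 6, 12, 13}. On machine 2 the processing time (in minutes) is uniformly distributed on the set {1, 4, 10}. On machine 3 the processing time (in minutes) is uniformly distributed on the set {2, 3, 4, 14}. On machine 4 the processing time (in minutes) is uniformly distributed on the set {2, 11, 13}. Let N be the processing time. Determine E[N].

335/48

E[N | machine 1] = (3+6+12+13)/4 = 17/2.
E[N | machine 2] = (1+4+10)/3 = 5.
E[N | machine 3] = (2+3+4+14)/4 = 23/4.
E[N | machine 4] = (2+11+13)/3 = 26/3.
By the law of total expectation,
E[N] = (1/4)·(17/2) + (1/4)·(5) + (1/4)·(23/4) + (1/4)·(26/3) = 335/48.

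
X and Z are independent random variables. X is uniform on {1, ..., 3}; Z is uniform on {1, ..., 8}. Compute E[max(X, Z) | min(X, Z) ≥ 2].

P(min(X, Z) ≥ 2) = 7/12.
Summing max(X,Z)·P(x,y) over outcomes with min(X, Z) ≥ 2 gives 71/24.
E[max(X, Z) | min(X, Z) ≥ 2] = (71/24) / (7/12) = 71/14.

71/14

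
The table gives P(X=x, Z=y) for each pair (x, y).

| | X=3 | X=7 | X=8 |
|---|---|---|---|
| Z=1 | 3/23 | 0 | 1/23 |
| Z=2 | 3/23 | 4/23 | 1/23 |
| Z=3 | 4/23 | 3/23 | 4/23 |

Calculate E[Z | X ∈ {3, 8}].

P(X ∈ {3, 8}) = 16/23.
Σ Z·P over the event = 1·(3/23) + 2·(3/23) + 3·(4/23) + 1·(1/23) + 2·(1/23) + 3·(4/23) = 36/23.
E[Z | X ∈ {3, 8}] = (36/23) / (16/23) = 9/4.

9/4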